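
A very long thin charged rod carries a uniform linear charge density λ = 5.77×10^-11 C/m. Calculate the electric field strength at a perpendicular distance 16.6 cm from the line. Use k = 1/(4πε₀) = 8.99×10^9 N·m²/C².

|E| = 6.25 V/m

Take a coaxial cylindrical Gaussian surface of radius r = 16.6 cm and length L.
Q_enc = λL, so λ_enc = 5.77×10^-11 C/m.
Gauss's law: E·2πrL = λ_enc L/ε₀.
E = 2k|λ_enc|/r = 2(8.99×10^9)(5.77×10^-11)/(0.166) = 6.25 N/C.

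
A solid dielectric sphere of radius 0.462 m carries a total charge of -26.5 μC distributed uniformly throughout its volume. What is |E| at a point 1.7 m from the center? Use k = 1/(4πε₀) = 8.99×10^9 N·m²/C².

E = 8.24×10^4 N/C

By spherical symmetry E is radial; choose a Gaussian sphere of radius r = 1.7 m (r > R, so the entire charge is enclosed).
Q_enc = -26.5 μC = -2.65e-5 C.
Gauss's law: E·4πr² = Q_enc/ε₀.
E = k|Q_enc|/r² = (8.99×10^9)(2.65×10^-5)/(1.7)² = 8.24e4 N/C.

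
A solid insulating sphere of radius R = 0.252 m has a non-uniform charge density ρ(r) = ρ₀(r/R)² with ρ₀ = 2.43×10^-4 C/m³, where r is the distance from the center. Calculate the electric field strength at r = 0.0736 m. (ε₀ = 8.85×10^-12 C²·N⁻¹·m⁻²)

Use a concentric Gaussian sphere at r = 0.0736 m (r < R).
Q_enc = ∫₀^r ρ(r')·4πr'² dr' = (4πρ₀/R²) ∫₀^r r'^4 dr' = 4πρ₀ r^5/(5·R²) = 2.077×10^-8 C.
Gauss's law: E·4πr² = Q_enc/ε₀.
E = |Q_enc|/(4πε₀r²) = (2.077e-8)/(4π·8.85×10^-12·(0.0736)²) = 3.45e4 N/C.

E ≈ 3.45e4 V/m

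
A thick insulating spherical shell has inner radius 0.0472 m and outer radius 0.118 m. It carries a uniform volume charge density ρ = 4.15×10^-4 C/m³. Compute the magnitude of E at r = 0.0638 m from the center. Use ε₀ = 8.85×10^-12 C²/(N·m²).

E = 5.93×10^5 N/C

Take a concentric spherical Gaussian surface of radius r = 0.0638 m (within the shell material, 0.0472 m < r < 0.118 m).
Enclosed charge is the volume from a to r: Q_enc = (4π/3)ρ(r³ − a³) = 2.686×10^-7 C.
By Gauss's law, ∮E·dA = E·4πr² = Q_enc/ε₀.
E = |Q_enc|/(4πε₀r²) = (2.686×10^-7)/(4π·8.85×10^-12·(0.0638)²) = 5.93×10^5 N/C.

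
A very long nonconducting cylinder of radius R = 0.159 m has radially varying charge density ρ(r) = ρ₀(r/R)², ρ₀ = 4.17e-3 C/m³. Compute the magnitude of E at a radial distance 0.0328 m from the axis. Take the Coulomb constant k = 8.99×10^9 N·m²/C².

By cylindrical symmetry E is radial; use a coaxial Gaussian cylinder of radius 0.0328 m and length L (r < R).
Integrating ρ over the cross-section to radius r: λ_enc = (2πρ₀/R²) ∫₀^r r'^3 dr' = 2πρ₀ r^4/(4·R²) = 2.999×10^-7 C/m.
Applying ∮E·dA = Q_enc/ε₀ with the end caps contributing no flux:
E = 2k|λ_enc|/r = 2(8.99×10^9)(2.999e-7)/(0.0328) = 1.64×10^5 N/C.

|E| = 1.64×10^5 N/C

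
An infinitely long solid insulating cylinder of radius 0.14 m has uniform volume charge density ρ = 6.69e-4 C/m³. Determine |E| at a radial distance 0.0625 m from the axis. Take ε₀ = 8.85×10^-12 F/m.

Take a coaxial cylindrical Gaussian surface of radius r = 0.0625 m and length L (r < R).
Enclosed charge per unit length: λ_enc = ρ·πr² = (6.69e-4)π(0.0625)² = 8.21×10^-6 C/m.
Since E is radial and uniform over the curved surface, Φ = E·2πrL = Q_enc/ε₀ = λ_enc L/ε₀.
E = |λ_enc|/(2πε₀r) = (8.21e-6)/(2π·8.85×10^-12·0.0625) = 2.36e6 N/C.

|E| ≈ 2.36×10^6 N/C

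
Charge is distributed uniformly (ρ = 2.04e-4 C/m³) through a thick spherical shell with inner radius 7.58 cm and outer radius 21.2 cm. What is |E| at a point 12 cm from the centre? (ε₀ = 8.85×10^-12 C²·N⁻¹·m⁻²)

6.90×10^5 N/C

Take a concentric spherical Gaussian surface of radius r = 12 cm (within the shell material, 7.58 cm < r < 21.2 cm).
Enclosed charge is the volume from a to r: Q_enc = (4π/3)ρ(r³ − a³) = 1.104e-6 C.
By Gauss's law, ∮E·dA = E·4πr² = Q_enc/ε₀.
E = |Q_enc|/(4πε₀r²) = (1.104e-6)/(4π·8.85×10^-12·(0.12)²) = 6.90e5 N/C.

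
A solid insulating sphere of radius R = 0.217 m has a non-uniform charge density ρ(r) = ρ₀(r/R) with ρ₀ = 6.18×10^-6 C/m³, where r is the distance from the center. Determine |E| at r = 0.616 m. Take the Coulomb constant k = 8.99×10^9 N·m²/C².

Use a concentric Gaussian sphere at r = 0.616 m (r > R, all charge enclosed).
Q_enc = 4π ∫₀^R ρ₀(r'/R)^1 r'² dr' = 4πρ₀R³/4 = 1.984×10^-7 C.
Applying ∮E·dA = Q_enc/ε₀ with Φ = E(4πr²):
E = k|Q_enc|/r² = (8.99×10^9)(1.984×10^-7)/(0.616)² = 4.70e3 N/C.

|E| = 4.70e3 N/C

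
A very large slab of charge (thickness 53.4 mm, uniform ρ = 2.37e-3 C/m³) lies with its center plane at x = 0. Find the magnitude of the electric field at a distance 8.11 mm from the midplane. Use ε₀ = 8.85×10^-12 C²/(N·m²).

2.17e6 N/C

By symmetry E is perpendicular to the slab. A Gaussian pillbox from −8.11 mm to +8.11 mm (face area A) lies entirely within the slab.
Q_enc = ρ·(2x)·A and flux = 2EA, so 2EA = 2ρxA/ε₀ ⇒ E = |ρ|x/ε₀.
E = (2.37×10^-3)(0.00811)/(8.85×10^-12) = 2.17e6 N/C.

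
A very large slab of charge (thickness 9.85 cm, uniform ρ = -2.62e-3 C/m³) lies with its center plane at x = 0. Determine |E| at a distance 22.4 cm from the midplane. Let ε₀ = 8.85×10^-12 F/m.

E = 1.46e7 N/C

The point |x| = 22.4 cm lies outside the slab (half-thickness 0.04925 m). A symmetric pillbox spanning the full slab encloses Q_enc = ρ·d·A.
Flux = 2EA ⇒ E = |ρ|d/(2ε₀), independent of distance outside.
E = (2.62e-3)(0.0985)/(2·8.85×10^-12) = 1.46e7 N/C.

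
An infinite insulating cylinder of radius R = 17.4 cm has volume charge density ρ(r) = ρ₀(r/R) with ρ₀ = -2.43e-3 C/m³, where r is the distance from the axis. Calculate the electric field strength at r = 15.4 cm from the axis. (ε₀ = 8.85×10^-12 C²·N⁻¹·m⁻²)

Take a coaxial cylindrical Gaussian surface of radius r = 15.4 cm and length L (r < R).
Integrating ρ over the cross-section to radius r: λ_enc = (2πρ₀/R) ∫₀^r r'^2 dr' = 2πρ₀ r^3/(3·R) = -1.068×10^-4 C/m.
By Gauss's law (flux through the curved wall only), E·2πrL = λ_enc L/ε₀.
E = |λ_enc|/(2πε₀r) = (1.068e-4)/(2π·8.85×10^-12·0.154) = 1.25e7 N/C.

E = 1.25×10^7 N/C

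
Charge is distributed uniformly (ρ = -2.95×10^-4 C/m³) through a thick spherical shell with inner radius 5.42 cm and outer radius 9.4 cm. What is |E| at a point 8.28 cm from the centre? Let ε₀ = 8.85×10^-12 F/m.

Use a concentric Gaussian sphere at r = 8.28 cm (within the shell material, 5.42 cm < r < 9.4 cm).
Only the shell between 5.42 cm and r is enclosed: Q_enc = ρ·(4π/3)(r³ − a³) = (-2.95e-4)·(4π/3)·((0.0828)³ − (0.0542)³) = -5.047×10^-7 C.
Since E is radial and uniform over the Gaussian sphere, Φ = E·4πr² = Q_enc/ε₀.
E = |Q_enc|/(4πε₀r²) = (5.047×10^-7)/(4π·8.85×10^-12·(0.0828)²) = 6.62e5 N/C.

|E| ≈ 6.62×10^5 V/m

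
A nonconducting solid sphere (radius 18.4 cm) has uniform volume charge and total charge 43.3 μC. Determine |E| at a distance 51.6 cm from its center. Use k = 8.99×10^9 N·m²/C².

Take a concentric spherical Gaussian surface of radius r = 51.6 cm (r > R, so the entire charge is enclosed).
Q_enc = 43.3 μC = 4.33×10^-5 C.
Gauss's law: E·4πr² = Q_enc/ε₀.
E = k|Q_enc|/r² = (8.99×10^9)(4.33×10^-5)/(0.516)² = 1.46×10^6 N/C.

1.46×10^6 N/C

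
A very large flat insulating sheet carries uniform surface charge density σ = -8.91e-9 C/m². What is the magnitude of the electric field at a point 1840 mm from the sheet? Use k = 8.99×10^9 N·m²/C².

E ≈ 503 N/C

The symmetry is planar: E is normal to the sheet and the same magnitude on both sides. Take a pillbox straddling the sheet with end-cap area A.
Only the two end caps contribute flux: Φ = 2EA. With Q_enc = σA, Gauss's law gives E = |σ|/(2ε₀).
E = 2πk|σ| = 2π(8.99×10^9)(8.91e-9) = 503 N/C.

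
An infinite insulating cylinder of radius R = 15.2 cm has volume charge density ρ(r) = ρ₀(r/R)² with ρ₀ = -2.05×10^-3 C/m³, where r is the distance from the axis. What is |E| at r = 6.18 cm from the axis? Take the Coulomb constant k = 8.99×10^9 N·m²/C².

By cylindrical symmetry E is radial; use a coaxial Gaussian cylinder of radius 6.18 cm and length L (r < R).
Integrating ρ over the cross-section to radius r: λ_enc = (2πρ₀/R²) ∫₀^r r'^3 dr' = 2πρ₀ r^4/(4·R²) = -2.033×10^-6 C/m.
Applying ∮E·dA = Q_enc/ε₀ with the end caps contributing no flux:
E = 2k|λ_enc|/r = 2(8.99×10^9)(2.033×10^-6)/(0.0618) = 5.91×10^5 N/C.

|E| = 5.91×10^5 N/C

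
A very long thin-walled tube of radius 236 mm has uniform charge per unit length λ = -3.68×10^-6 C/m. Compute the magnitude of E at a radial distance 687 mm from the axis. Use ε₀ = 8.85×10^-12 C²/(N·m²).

Take a coaxial cylindrical Gaussian surface of radius r = 687 mm and length L (r > 236 mm).
The full line charge is enclosed: λ_enc = -3.68e-6 C/m.
Since E is radial and uniform over the curved surface, Φ = E·2πrL = Q_enc/ε₀ = λ_enc L/ε₀.
E = |λ_enc|/(2πε₀r) = (3.68×10^-6)/(2π·8.85×10^-12·0.687) = 9.63×10^4 N/C.

|E| ≈ 9.63e4 V/m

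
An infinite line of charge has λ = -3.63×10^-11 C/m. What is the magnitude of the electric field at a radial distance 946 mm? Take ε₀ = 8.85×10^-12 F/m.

E ≈ 0.69 N/C

Choose a coaxial cylinder of radius r = 946 mm (arbitrary length L) as the Gaussian surface.
Q_enc = λL, so λ_enc = -3.63×10^-11 C/m.
Since E is radial and uniform over the curved surface, Φ = E·2πrL = Q_enc/ε₀ = λ_enc L/ε₀.
E = |λ_enc|/(2πε₀r) = (3.63×10^-11)/(2π·8.85×10^-12·0.946) = 0.69 N/C.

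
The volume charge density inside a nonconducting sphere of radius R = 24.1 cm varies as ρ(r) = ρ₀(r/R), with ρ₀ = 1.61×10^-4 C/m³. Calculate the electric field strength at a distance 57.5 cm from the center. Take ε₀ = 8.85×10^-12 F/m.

Symmetry ⇒ E = E(r) r̂. Gaussian sphere of radius r = 57.5 cm (r > R, all charge enclosed).
Q_enc = 4π ∫₀^R ρ₀(r'/R)^1 r'² dr' = 4πρ₀R³/4 = 7.08e-6 C.
By Gauss's law, ∮E·dA = E·4πr² = Q_enc/ε₀.
E = |Q_enc|/(4πε₀r²) = (7.08e-6)/(4π·8.85×10^-12·(0.575)²) = 1.93×10^5 N/C.

|E| = 1.93×10^5 N/C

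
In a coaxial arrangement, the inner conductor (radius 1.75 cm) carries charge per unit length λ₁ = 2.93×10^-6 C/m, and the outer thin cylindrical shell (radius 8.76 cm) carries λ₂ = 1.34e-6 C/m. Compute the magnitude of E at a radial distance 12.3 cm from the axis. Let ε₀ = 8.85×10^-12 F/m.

Take a coaxial cylindrical Gaussian surface of radius r = 12.3 cm and length L (r > 8.76 cm, enclosing both).
λ_enc = λ₁ + λ₂ = (2.93×10^-6) + (1.34×10^-6) = 4.27×10^-6 C/m.
Gauss's law: E·2πrL = λ_enc L/ε₀.
E = |λ_enc|/(2πε₀r) = (4.27×10^-6)/(2π·8.85×10^-12·0.123) = 6.24e5 N/C.

E = 6.24×10^5 N/C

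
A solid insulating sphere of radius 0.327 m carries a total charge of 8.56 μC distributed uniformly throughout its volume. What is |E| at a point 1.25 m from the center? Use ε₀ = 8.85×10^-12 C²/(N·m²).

By spherical symmetry E is radial; choose a Gaussian sphere of radius r = 1.25 m (r > R, so the entire charge is enclosed).
Q_enc = 8.56 μC = 8.56×10^-6 C.
Gauss's law: E·4πr² = Q_enc/ε₀.
E = |Q_enc|/(4πε₀r²) = (8.56×10^-6)/(4π·8.85×10^-12·(1.25)²) = 4.93×10^4 N/C.

|E| ≈ 4.93×10^4 N/C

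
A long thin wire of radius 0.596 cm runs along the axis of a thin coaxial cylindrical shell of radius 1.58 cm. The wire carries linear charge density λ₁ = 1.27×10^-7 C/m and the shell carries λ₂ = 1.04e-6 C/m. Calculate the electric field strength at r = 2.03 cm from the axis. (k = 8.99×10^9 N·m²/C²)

Choose a coaxial cylinder of radius r = 2.03 cm (arbitrary length L) as the Gaussian surface (r > 1.58 cm, enclosing both).
λ_enc = λ₁ + λ₂ = (1.27×10^-7) + (1.04e-6) = 1.167×10^-6 C/m.
By Gauss's law (flux through the curved wall only), E·2πrL = λ_enc L/ε₀.
E = 2k|λ_enc|/r = 2(8.99×10^9)(1.167e-6)/(0.0203) = 1.03×10^6 N/C.

|E| = 1.03e6 N/C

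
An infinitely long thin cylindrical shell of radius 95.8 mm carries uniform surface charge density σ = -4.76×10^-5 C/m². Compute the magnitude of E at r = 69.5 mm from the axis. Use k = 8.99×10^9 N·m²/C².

Coaxial Gaussian cylinder, radius r = 69.5 mm, length L (r < 95.8 mm, inside the shell).
No charge is enclosed, so Gauss's law gives E·2πrL = 0 ⇒ E = 0.

E = 0 (no enclosed charge)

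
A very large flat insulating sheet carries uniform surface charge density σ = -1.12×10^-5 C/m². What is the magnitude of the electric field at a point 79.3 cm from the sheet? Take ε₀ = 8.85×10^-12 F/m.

E ≈ 6.33e5 N/C

The symmetry is planar: E is normal to the sheet and the same magnitude on both sides. Take a pillbox straddling the sheet with end-cap area A.
Flux Φ = 2EA and Q_enc = σA, so 2EA = σA/ε₀ ⇒ E = |σ|/(2ε₀), independent of distance.
E = |σ|/(2ε₀) = (1.12e-5)/(2·8.85×10^-12) = 6.33e5 N/C.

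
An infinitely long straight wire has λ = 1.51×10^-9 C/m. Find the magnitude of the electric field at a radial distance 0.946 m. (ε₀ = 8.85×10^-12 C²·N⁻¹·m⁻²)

Coaxial Gaussian cylinder, radius r = 0.946 m, length L.
Q_enc = λL, so λ_enc = 1.51e-9 C/m.
By Gauss's law (flux through the curved wall only), E·2πrL = λ_enc L/ε₀.
E = |λ_enc|/(2πε₀r) = (1.51×10^-9)/(2π·8.85×10^-12·0.946) = 28.7 N/C.

28.7 V/m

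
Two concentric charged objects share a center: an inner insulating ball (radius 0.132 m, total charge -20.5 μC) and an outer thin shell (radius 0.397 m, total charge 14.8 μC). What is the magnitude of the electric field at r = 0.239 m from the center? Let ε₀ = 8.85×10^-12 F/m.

Take a concentric spherical Gaussian surface of radius r = 0.239 m (between the bodies, 0.132 m < r < 0.397 m).
Only the inner charge is enclosed; the outer shell contributes nothing inside itself. Q_enc = -20.5 μC = -2.05×10^-5 C.
Applying ∮E·dA = Q_enc/ε₀ with Φ = E(4πr²):
E = |Q_enc|/(4πε₀r²) = (2.05×10^-5)/(4π·8.85×10^-12·(0.239)²) = 3.23×10^6 N/C.

E ≈ 3.23e6 N/C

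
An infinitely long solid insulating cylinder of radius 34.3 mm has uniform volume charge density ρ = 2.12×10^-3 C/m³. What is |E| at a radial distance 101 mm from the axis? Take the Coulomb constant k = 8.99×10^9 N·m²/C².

Choose a coaxial cylinder of radius r = 101 mm (arbitrary length L) as the Gaussian surface (r > 34.3 mm, full cross-section enclosed).
λ_enc = ρ·πR² = (2.12×10^-3)π(0.0343)² = 7.836×10^-6 C/m.
By Gauss's law (flux through the curved wall only), E·2πrL = λ_enc L/ε₀.
E = 2k|λ_enc|/r = 2(8.99×10^9)(7.836e-6)/(0.101) = 1.39×10^6 N/C.

|E| = 1.39×10^6 N/C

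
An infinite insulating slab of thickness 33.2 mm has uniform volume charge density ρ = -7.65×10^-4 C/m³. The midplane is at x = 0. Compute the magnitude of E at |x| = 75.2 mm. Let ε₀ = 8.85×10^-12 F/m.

E = 1.43×10^6 N/C

The point |x| = 75.2 mm lies outside the slab (half-thickness 0.0166 m). A symmetric pillbox spanning the full slab encloses Q_enc = ρ·d·A.
Flux = 2EA ⇒ E = |ρ|d/(2ε₀), independent of distance outside.
E = (7.65e-4)(0.0332)/(2·8.85×10^-12) = 1.43×10^6 N/C.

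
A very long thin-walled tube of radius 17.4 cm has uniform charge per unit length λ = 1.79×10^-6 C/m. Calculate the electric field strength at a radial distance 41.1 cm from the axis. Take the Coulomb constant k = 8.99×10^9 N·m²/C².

7.83e4 N/C

Coaxial Gaussian cylinder, radius r = 41.1 cm, length L (r > 17.4 cm).
The full line charge is enclosed: λ_enc = 1.79e-6 C/m.
Since E is radial and uniform over the curved surface, Φ = E·2πrL = Q_enc/ε₀ = λ_enc L/ε₀.
E = 2k|λ_enc|/r = 2(8.99×10^9)(1.79×10^-6)/(0.411) = 7.83×10^4 N/C.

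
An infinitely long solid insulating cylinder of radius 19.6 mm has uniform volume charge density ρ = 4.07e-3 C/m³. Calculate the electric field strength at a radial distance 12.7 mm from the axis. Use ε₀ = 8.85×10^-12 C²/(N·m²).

|E| = 2.92×10^6 V/m

Choose a coaxial cylinder of radius r = 12.7 mm (arbitrary length L) as the Gaussian surface (r < R).
Enclosed charge per unit length: λ_enc = ρ·πr² = (4.07e-3)π(0.0127)² = 2.062×10^-6 C/m.
Applying ∮E·dA = Q_enc/ε₀ with the end caps contributing no flux:
E = |λ_enc|/(2πε₀r) = (2.062×10^-6)/(2π·8.85×10^-12·0.0127) = 2.92e6 N/C.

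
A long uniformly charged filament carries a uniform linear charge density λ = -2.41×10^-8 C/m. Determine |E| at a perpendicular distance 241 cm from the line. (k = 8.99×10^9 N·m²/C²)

Choose a coaxial cylinder of radius r = 241 cm (arbitrary length L) as the Gaussian surface.
Q_enc = λL, so λ_enc = -2.41×10^-8 C/m.
Applying ∮E·dA = Q_enc/ε₀ with the end caps contributing no flux:
E = 2k|λ_enc|/r = 2(8.99×10^9)(2.41e-8)/(2.41) = 180 N/C.

E = 180 V/m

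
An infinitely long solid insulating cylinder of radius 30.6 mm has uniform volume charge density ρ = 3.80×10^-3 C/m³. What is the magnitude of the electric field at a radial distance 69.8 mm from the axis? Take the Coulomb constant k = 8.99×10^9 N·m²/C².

E = 2.88e6 V/m

Coaxial Gaussian cylinder, radius r = 69.8 mm, length L (r > 30.6 mm, full cross-section enclosed).
λ_enc = ρ·πR² = (3.80×10^-3)π(0.0306)² = 1.118×10^-5 C/m.
Applying ∮E·dA = Q_enc/ε₀ with the end caps contributing no flux:
E = 2k|λ_enc|/r = 2(8.99×10^9)(1.118×10^-5)/(0.0698) = 2.88×10^6 N/C.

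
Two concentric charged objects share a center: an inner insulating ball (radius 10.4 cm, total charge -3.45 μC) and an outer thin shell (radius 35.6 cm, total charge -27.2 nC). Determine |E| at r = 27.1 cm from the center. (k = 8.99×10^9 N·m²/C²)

|E| ≈ 4.22e5 N/C

Use a concentric Gaussian sphere at r = 27.1 cm (between the bodies, 10.4 cm < r < 35.6 cm).
Only the inner charge is enclosed; the outer shell contributes nothing inside itself. Q_enc = -3.45 μC = -3.45×10^-6 C.
Applying ∮E·dA = Q_enc/ε₀ with Φ = E(4πr²):
E = k|Q_enc|/r² = (8.99×10^9)(3.45×10^-6)/(0.271)² = 4.22×10^5 N/C.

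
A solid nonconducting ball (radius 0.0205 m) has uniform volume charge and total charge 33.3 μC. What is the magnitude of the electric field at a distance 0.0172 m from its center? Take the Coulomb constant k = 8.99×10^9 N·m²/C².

5.98e8 N/C

Symmetry ⇒ E = E(r) r̂. Gaussian sphere of radius r = 0.0172 m (r < R).
Only the charge within r is enclosed: Q_enc = Q·(r/R)³ = (33.3 μC)·(0.0172 m/0.0205 m)³ = 1.967e-5 C.
Applying ∮E·dA = Q_enc/ε₀ with Φ = E(4πr²):
E = k|Q_enc|/r² = (8.99×10^9)(1.967×10^-5)/(0.0172)² = 5.98×10^8 N/C.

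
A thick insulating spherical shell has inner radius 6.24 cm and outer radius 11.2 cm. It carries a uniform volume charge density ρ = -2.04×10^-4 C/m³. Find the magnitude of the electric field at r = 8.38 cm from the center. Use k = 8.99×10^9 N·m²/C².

Symmetry ⇒ E = E(r) r̂. Gaussian sphere of radius r = 8.38 cm (within the shell material, 6.24 cm < r < 11.2 cm).
Enclosed charge is the volume from a to r: Q_enc = (4π/3)ρ(r³ − a³) = -2.952×10^-7 C.
By Gauss's law, ∮E·dA = E·4πr² = Q_enc/ε₀.
E = k|Q_enc|/r² = (8.99×10^9)(2.952×10^-7)/(0.0838)² = 3.78e5 N/C.

E = 3.78e5 V/m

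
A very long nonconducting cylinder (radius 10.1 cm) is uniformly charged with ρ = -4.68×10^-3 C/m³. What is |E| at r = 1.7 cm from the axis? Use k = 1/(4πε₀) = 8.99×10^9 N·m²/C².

E ≈ 4.49×10^6 V/m

By cylindrical symmetry E is radial; use a coaxial Gaussian cylinder of radius 1.7 cm and length L (r < R).
Charge inside radius r per length L is ρ·πr²·L, so λ_enc = ρπr² = -4.249×10^-6 C/m.
Since E is radial and uniform over the curved surface, Φ = E·2πrL = Q_enc/ε₀ = λ_enc L/ε₀.
E = 2k|λ_enc|/r = 2(8.99×10^9)(4.249e-6)/(0.017) = 4.49×10^6 N/C.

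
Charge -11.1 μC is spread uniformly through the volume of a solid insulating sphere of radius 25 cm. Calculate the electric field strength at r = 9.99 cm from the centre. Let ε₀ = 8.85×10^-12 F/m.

By spherical symmetry E is radial; choose a Gaussian sphere of radius r = 9.99 cm (r < R).
Only the charge within r is enclosed: Q_enc = Q·(r/R)³ = (-11.1 μC)·(9.99 cm/25 cm)³ = -7.083×10^-7 C.
By Gauss's law, ∮E·dA = E·4πr² = Q_enc/ε₀.
E = |Q_enc|/(4πε₀r²) = (7.083×10^-7)/(4π·8.85×10^-12·(0.0999)²) = 6.38e5 N/C.

|E| ≈ 6.38e5 N/C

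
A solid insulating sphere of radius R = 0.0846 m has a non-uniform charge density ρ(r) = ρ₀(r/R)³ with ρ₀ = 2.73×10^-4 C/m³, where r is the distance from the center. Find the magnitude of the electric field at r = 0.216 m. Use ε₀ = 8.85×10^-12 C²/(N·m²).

|E| ≈ 6.67×10^4 V/m

Use a concentric Gaussian sphere at r = 0.216 m (r > R, all charge enclosed).
Q_enc = 4π ∫₀^R ρ₀(r'/R)^3 r'² dr' = 4πρ₀R³/6 = 3.462×10^-7 C.
Applying ∮E·dA = Q_enc/ε₀ with Φ = E(4πr²):
E = |Q_enc|/(4πε₀r²) = (3.462×10^-7)/(4π·8.85×10^-12·(0.216)²) = 6.67e4 N/C.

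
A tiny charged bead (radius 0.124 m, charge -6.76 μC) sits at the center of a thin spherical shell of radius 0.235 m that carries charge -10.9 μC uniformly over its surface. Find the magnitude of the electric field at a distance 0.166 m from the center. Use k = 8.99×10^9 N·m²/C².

2.21×10^6 V/m

Symmetry ⇒ E = E(r) r̂. Gaussian sphere of radius r = 0.166 m (between the bodies, 0.124 m < r < 0.235 m).
The shell at 0.235 m lies outside the Gaussian surface, so Q_enc = -6.76 μC = -6.76e-6 C.
Applying ∮E·dA = Q_enc/ε₀ with Φ = E(4πr²):
E = k|Q_enc|/r² = (8.99×10^9)(6.76e-6)/(0.166)² = 2.21×10^6 N/C.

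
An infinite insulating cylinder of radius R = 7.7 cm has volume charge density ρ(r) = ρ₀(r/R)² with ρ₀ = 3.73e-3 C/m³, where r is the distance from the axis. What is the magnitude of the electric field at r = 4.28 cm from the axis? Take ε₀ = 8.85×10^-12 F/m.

By cylindrical symmetry E is radial; use a coaxial Gaussian cylinder of radius 4.28 cm and length L (r < R).
λ_enc = ∫₀^r ρ(r')·2πr' dr' = (2πρ₀/R²)·r^4/4 = 3.316×10^-6 C/m.
Gauss's law: E·2πrL = λ_enc L/ε₀.
E = |λ_enc|/(2πε₀r) = (3.316e-6)/(2π·8.85×10^-12·0.0428) = 1.39e6 N/C.

1.39e6 N/C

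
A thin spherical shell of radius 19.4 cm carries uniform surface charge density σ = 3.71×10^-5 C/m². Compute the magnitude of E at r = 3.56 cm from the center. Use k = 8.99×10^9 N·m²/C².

Use a concentric Gaussian sphere at r = 3.56 cm (inside the shell, r < 19.4 cm).
No charge lies within this surface, so Q_enc = 0 and Gauss's law gives E·4πr² = 0 ⇒ E = 0.

|E| = 0 V/m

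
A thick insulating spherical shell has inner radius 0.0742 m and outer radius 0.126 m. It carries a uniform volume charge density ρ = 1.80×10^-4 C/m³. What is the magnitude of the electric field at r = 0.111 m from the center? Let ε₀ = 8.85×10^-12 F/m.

By spherical symmetry E is radial; choose a Gaussian sphere of radius r = 0.111 m (within the shell material, 0.0742 m < r < 0.126 m).
Only the shell between 0.0742 m and r is enclosed: Q_enc = ρ·(4π/3)(r³ − a³) = (1.80×10^-4)·(4π/3)·((0.111)³ − (0.0742)³) = 7.232×10^-7 C.
Gauss's law: E·4πr² = Q_enc/ε₀.
E = |Q_enc|/(4πε₀r²) = (7.232×10^-7)/(4π·8.85×10^-12·(0.111)²) = 5.28×10^5 N/C.

|E| = 5.28×10^5 N/C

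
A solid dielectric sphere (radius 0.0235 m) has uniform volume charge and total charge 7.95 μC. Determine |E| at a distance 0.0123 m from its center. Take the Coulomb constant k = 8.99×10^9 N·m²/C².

By spherical symmetry E is radial; choose a Gaussian sphere of radius r = 0.0123 m (r < R).
Only the charge within r is enclosed: Q_enc = Q·(r/R)³ = (7.95 μC)·(0.0123 m/0.0235 m)³ = 1.14×10^-6 C.
Gauss's law: E·4πr² = Q_enc/ε₀.
E = k|Q_enc|/r² = (8.99×10^9)(1.14×10^-6)/(0.0123)² = 6.77×10^7 N/C.

6.77×10^7 N/C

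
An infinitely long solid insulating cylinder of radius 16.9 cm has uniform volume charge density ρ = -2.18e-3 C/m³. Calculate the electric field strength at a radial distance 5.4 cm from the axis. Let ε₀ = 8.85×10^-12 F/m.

Coaxial Gaussian cylinder, radius r = 5.4 cm, length L (r < R).
Enclosed charge per unit length: λ_enc = ρ·πr² = (-2.18e-3)π(0.054)² = -1.997e-5 C/m.
Gauss's law: E·2πrL = λ_enc L/ε₀.
E = |λ_enc|/(2πε₀r) = (1.997×10^-5)/(2π·8.85×10^-12·0.054) = 6.65×10^6 N/C.

|E| ≈ 6.65×10^6 N/C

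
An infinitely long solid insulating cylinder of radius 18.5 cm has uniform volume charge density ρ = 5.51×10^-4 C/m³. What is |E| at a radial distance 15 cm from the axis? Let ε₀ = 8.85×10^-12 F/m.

Take a coaxial cylindrical Gaussian surface of radius r = 15 cm and length L (r < R).
Enclosed charge per unit length: λ_enc = ρ·πr² = (5.51×10^-4)π(0.15)² = 3.895e-5 C/m.
Applying ∮E·dA = Q_enc/ε₀ with the end caps contributing no flux:
E = |λ_enc|/(2πε₀r) = (3.895×10^-5)/(2π·8.85×10^-12·0.15) = 4.67×10^6 N/C.

4.67×10^6 N/C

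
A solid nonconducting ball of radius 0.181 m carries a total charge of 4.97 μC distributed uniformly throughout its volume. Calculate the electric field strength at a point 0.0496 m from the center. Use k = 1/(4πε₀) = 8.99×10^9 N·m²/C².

|E| ≈ 3.74e5 V/m

Take a concentric spherical Gaussian surface of radius r = 0.0496 m (r < R).
Only the charge within r is enclosed: Q_enc = Q·(r/R)³ = (4.97 μC)·(0.0496 m/0.181 m)³ = 1.023×10^-7 C.
Gauss's law: E·4πr² = Q_enc/ε₀.
E = k|Q_enc|/r² = (8.99×10^9)(1.023e-7)/(0.0496)² = 3.74×10^5 N/C.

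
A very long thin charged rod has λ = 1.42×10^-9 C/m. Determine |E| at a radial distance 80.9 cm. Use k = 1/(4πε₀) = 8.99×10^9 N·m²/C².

31.6 N/C

Take a coaxial cylindrical Gaussian surface of radius r = 80.9 cm and length L.
Q_enc = λL, so λ_enc = 1.42×10^-9 C/m.
Gauss's law: E·2πrL = λ_enc L/ε₀.
E = 2k|λ_enc|/r = 2(8.99×10^9)(1.42e-9)/(0.809) = 31.6 N/C.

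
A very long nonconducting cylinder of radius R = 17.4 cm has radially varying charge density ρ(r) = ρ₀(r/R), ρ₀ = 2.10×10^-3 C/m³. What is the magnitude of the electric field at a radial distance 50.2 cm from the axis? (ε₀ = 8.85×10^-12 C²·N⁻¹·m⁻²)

E ≈ 4.77×10^6 N/C

Choose a coaxial cylinder of radius r = 50.2 cm (arbitrary length L) as the Gaussian surface (r > R, full charge per length enclosed).
λ_enc = 2π ∫₀^R ρ₀(r'/R)^1 r' dr' = 2πρ₀R²/3 = 1.332e-4 C/m.
Gauss's law: E·2πrL = λ_enc L/ε₀.
E = |λ_enc|/(2πε₀r) = (1.332e-4)/(2π·8.85×10^-12·0.502) = 4.77×10^6 N/C.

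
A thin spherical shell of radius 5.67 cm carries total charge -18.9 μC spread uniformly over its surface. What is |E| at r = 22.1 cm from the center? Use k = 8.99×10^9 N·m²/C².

E ≈ 3.48×10^6 V/m

Symmetry ⇒ E = E(r) r̂. Gaussian sphere of radius r = 22.1 cm (r > 5.67 cm).
The entire shell is enclosed: Q_enc = -1.89×10^-5 C.
Applying ∮E·dA = Q_enc/ε₀ with Φ = E(4πr²):
E = k|Q_enc|/r² = (8.99×10^9)(1.89×10^-5)/(0.221)² = 3.48×10^6 N/C.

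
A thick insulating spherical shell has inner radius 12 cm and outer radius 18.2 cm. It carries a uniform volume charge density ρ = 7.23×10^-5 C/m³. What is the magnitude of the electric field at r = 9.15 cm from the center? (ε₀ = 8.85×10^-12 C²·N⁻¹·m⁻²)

Take a concentric spherical Gaussian surface of radius r = 9.15 cm (r < 12 cm, inside the empty cavity).
Q_enc = 0 (all charge lies at larger r); Gauss's law gives E = 0.

E = 0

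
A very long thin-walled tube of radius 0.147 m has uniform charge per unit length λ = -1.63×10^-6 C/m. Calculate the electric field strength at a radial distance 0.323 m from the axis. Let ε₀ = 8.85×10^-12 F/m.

Coaxial Gaussian cylinder, radius r = 0.323 m, length L (r > 0.147 m).
The full line charge is enclosed: λ_enc = -1.63×10^-6 C/m.
Gauss's law: E·2πrL = λ_enc L/ε₀.
E = |λ_enc|/(2πε₀r) = (1.63e-6)/(2π·8.85×10^-12·0.323) = 9.08e4 N/C.

|E| ≈ 9.08e4 V/m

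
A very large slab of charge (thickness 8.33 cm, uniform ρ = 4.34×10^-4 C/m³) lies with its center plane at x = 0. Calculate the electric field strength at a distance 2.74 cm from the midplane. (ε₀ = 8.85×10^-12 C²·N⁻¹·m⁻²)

By symmetry E is perpendicular to the slab. A Gaussian pillbox from −2.74 cm to +2.74 cm (face area A) lies entirely within the slab.
Q_enc = ρ·(2x)·A and flux = 2EA, so 2EA = 2ρxA/ε₀ ⇒ E = |ρ|x/ε₀.
E = (4.34e-4)(0.0274)/(8.85×10^-12) = 1.34×10^6 N/C.

E = 1.34e6 N/C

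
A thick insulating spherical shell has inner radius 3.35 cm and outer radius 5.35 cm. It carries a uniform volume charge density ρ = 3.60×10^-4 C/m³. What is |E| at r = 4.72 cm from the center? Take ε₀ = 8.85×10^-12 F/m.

E = 4.11×10^5 N/C

Take a concentric spherical Gaussian surface of radius r = 4.72 cm (within the shell material, 3.35 cm < r < 5.35 cm).
Only the shell between 3.35 cm and r is enclosed: Q_enc = ρ·(4π/3)(r³ − a³) = (3.60e-4)·(4π/3)·((0.0472)³ − (0.0335)³) = 1.019×10^-7 C.
Gauss's law: E·4πr² = Q_enc/ε₀.
E = |Q_enc|/(4πε₀r²) = (1.019×10^-7)/(4π·8.85×10^-12·(0.0472)²) = 4.11×10^5 N/C.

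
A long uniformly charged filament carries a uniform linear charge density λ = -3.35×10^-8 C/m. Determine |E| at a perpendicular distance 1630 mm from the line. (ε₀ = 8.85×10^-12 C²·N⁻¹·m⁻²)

Choose a coaxial cylinder of radius r = 1630 mm (arbitrary length L) as the Gaussian surface.
Q_enc = λL, so λ_enc = -3.35e-8 C/m.
Since E is radial and uniform over the curved surface, Φ = E·2πrL = Q_enc/ε₀ = λ_enc L/ε₀.
E = |λ_enc|/(2πε₀r) = (3.35×10^-8)/(2π·8.85×10^-12·1.63) = 370 N/C.

370 V/m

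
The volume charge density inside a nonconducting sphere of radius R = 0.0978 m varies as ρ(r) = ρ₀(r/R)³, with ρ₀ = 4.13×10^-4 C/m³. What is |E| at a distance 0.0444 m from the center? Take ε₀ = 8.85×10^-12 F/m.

By spherical symmetry E is radial; choose a Gaussian sphere of radius r = 0.0444 m (r < R).
Integrate the density: Q_enc = 4π ∫₀^r ρ₀(r'/R)^3 r'² dr' = 4πρ₀ r^6/(6·R³) = 7.084×10^-9 C.
Since E is radial and uniform over the Gaussian sphere, Φ = E·4πr² = Q_enc/ε₀.
E = |Q_enc|/(4πε₀r²) = (7.084×10^-9)/(4π·8.85×10^-12·(0.0444)²) = 3.23e4 N/C.

3.23×10^4 N/C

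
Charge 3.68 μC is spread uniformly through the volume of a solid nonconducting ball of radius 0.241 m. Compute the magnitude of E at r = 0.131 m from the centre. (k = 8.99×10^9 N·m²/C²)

Take a concentric spherical Gaussian surface of radius r = 0.131 m (r < R).
For a uniform sphere the enclosed fraction is (r/R)³, so Q_enc = (3.68 μC)(0.131/0.241)³ = 5.91e-7 C.
Gauss's law: E·4πr² = Q_enc/ε₀.
E = k|Q_enc|/r² = (8.99×10^9)(5.91×10^-7)/(0.131)² = 3.10×10^5 N/C.

3.10e5 N/C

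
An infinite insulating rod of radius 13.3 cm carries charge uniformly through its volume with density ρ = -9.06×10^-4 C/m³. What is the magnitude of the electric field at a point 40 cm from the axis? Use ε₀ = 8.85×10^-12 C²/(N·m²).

By cylindrical symmetry E is radial; use a coaxial Gaussian cylinder of radius 40 cm and length L (r > 13.3 cm, full cross-section enclosed).
λ_enc = ρ·πR² = (-9.06×10^-4)π(0.133)² = -5.035×10^-5 C/m.
Since E is radial and uniform over the curved surface, Φ = E·2πrL = Q_enc/ε₀ = λ_enc L/ε₀.
E = |λ_enc|/(2πε₀r) = (5.035×10^-5)/(2π·8.85×10^-12·0.4) = 2.26×10^6 N/C.

E = 2.26×10^6 N/C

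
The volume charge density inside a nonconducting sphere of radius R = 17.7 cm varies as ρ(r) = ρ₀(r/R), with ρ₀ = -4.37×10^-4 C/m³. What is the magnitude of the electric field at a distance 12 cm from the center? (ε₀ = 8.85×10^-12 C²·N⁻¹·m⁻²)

E ≈ 1.00e6 N/C

Take a concentric spherical Gaussian surface of radius r = 12 cm (r < R).
Q_enc = ∫₀^r ρ(r')·4πr'² dr' = (4πρ₀/R) ∫₀^r r'^3 dr' = 4πρ₀ r^4/(4·R) = -1.608e-6 C.
By Gauss's law, ∮E·dA = E·4πr² = Q_enc/ε₀.
E = |Q_enc|/(4πε₀r²) = (1.608×10^-6)/(4π·8.85×10^-12·(0.12)²) = 1.00e6 N/C.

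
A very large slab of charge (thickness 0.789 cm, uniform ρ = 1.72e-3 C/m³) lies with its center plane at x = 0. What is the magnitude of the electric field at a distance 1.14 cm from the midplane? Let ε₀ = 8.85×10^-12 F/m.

The point |x| = 1.14 cm lies outside the slab (half-thickness 0.003945 m). A symmetric pillbox spanning the full slab encloses Q_enc = ρ·d·A.
Flux = 2EA ⇒ E = |ρ|d/(2ε₀), independent of distance outside.
E = (1.72×10^-3)(0.00789)/(2·8.85×10^-12) = 7.67e5 N/C.

|E| = 7.67×10^5 V/m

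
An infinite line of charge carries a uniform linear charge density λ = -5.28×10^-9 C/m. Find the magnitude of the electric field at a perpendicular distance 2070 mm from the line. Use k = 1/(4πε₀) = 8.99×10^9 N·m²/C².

Coaxial Gaussian cylinder, radius r = 2070 mm, length L.
Q_enc = λL, so λ_enc = -5.28×10^-9 C/m.
Applying ∮E·dA = Q_enc/ε₀ with the end caps contributing no flux:
E = 2k|λ_enc|/r = 2(8.99×10^9)(5.28×10^-9)/(2.07) = 45.9 N/C.

E ≈ 45.9 N/C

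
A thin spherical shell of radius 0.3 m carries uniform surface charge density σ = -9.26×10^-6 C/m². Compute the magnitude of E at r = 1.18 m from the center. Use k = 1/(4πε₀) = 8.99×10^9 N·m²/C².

Symmetry ⇒ E = E(r) r̂. Gaussian sphere of radius r = 1.18 m (r > 0.3 m).
The entire shell is enclosed: Q_enc = σ·4πR² = (-9.26e-6)·4π·(0.3)² = -1.047×10^-5 C.
Applying ∮E·dA = Q_enc/ε₀ with Φ = E(4πr²):
E = k|Q_enc|/r² = (8.99×10^9)(1.047e-5)/(1.18)² = 6.76e4 N/C.

|E| = 6.76×10^4 V/m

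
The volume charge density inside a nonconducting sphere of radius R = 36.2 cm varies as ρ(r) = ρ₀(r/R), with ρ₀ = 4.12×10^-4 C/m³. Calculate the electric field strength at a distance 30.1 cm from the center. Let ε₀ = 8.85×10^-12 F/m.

By spherical symmetry E is radial; choose a Gaussian sphere of radius r = 30.1 cm (r < R).
Integrate the density: Q_enc = 4π ∫₀^r ρ₀(r'/R)^1 r'² dr' = 4πρ₀ r^4/(4·R) = 2.935e-5 C.
Gauss's law: E·4πr² = Q_enc/ε₀.
E = |Q_enc|/(4πε₀r²) = (2.935×10^-5)/(4π·8.85×10^-12·(0.301)²) = 2.91×10^6 N/C.

E = 2.91×10^6 N/C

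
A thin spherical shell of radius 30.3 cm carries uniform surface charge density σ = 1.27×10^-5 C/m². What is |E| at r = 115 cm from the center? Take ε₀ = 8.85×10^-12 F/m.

9.96×10^4 V/m

By spherical symmetry E is radial; choose a Gaussian sphere of radius r = 115 cm (r > 30.3 cm).
The entire shell is enclosed: Q_enc = σ·4πR² = (1.27×10^-5)·4π·(0.303)² = 1.465×10^-5 C.
By Gauss's law, ∮E·dA = E·4πr² = Q_enc/ε₀.
E = |Q_enc|/(4πε₀r²) = (1.465×10^-5)/(4π·8.85×10^-12·(1.15)²) = 9.96×10^4 N/C.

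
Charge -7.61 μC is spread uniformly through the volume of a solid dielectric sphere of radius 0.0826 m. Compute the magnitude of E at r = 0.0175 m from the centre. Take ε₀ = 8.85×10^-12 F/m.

Take a concentric spherical Gaussian surface of radius r = 0.0175 m (r < R).
Only the charge within r is enclosed: Q_enc = Q·(r/R)³ = (-7.61 μC)·(0.0175 m/0.0826 m)³ = -7.237×10^-8 C.
Applying ∮E·dA = Q_enc/ε₀ with Φ = E(4πr²):
E = |Q_enc|/(4πε₀r²) = (7.237×10^-8)/(4π·8.85×10^-12·(0.0175)²) = 2.12e6 N/C.

|E| ≈ 2.12×10^6 V/m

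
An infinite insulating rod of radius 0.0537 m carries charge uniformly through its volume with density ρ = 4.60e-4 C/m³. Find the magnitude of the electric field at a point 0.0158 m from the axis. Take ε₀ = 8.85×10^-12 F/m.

By cylindrical symmetry E is radial; use a coaxial Gaussian cylinder of radius 0.0158 m and length L (r < R).
Charge inside radius r per length L is ρ·πr²·L, so λ_enc = ρπr² = 3.608×10^-7 C/m.
Applying ∮E·dA = Q_enc/ε₀ with the end caps contributing no flux:
E = |λ_enc|/(2πε₀r) = (3.608×10^-7)/(2π·8.85×10^-12·0.0158) = 4.11×10^5 N/C.

4.11×10^5 N/C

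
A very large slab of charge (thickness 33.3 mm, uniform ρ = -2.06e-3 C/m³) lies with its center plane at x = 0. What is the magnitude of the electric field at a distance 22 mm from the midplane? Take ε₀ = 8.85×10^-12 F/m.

E = 3.88e6 N/C

The point |x| = 22 mm lies outside the slab (half-thickness 0.01665 m). A symmetric pillbox spanning the full slab encloses Q_enc = ρ·d·A.
Flux = 2EA ⇒ E = |ρ|d/(2ε₀), independent of distance outside.
E = (2.06e-3)(0.0333)/(2·8.85×10^-12) = 3.88×10^6 N/C.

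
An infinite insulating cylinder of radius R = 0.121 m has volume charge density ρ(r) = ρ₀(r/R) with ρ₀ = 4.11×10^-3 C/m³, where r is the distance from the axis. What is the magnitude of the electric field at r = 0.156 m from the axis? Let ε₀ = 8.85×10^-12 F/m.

Choose a coaxial cylinder of radius r = 0.156 m (arbitrary length L) as the Gaussian surface (r > R, full charge per length enclosed).
λ_enc = 2π ∫₀^R ρ₀(r'/R)^1 r' dr' = 2πρ₀R²/3 = 1.26e-4 C/m.
Since E is radial and uniform over the curved surface, Φ = E·2πrL = Q_enc/ε₀ = λ_enc L/ε₀.
E = |λ_enc|/(2πε₀r) = (1.26e-4)/(2π·8.85×10^-12·0.156) = 1.45×10^7 N/C.

1.45×10^7 N/C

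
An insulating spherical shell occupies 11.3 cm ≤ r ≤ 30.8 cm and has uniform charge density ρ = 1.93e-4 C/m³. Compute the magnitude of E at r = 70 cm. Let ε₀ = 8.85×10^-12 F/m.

E ≈ 4.12×10^5 N/C

Symmetry ⇒ E = E(r) r̂. Gaussian sphere of radius r = 70 cm (r > 30.8 cm, enclosing the whole shell).
Q_enc = ρ·(4π/3)(b³ − a³) = (1.93e-4)·(4π/3)·((0.308)³ − (0.113)³) = 2.245×10^-5 C.
By Gauss's law, ∮E·dA = E·4πr² = Q_enc/ε₀.
E = |Q_enc|/(4πε₀r²) = (2.245e-5)/(4π·8.85×10^-12·(0.7)²) = 4.12×10^5 N/C.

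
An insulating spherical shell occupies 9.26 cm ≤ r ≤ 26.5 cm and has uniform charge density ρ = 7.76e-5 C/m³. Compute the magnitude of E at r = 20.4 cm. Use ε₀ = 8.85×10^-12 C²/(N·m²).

By spherical symmetry E is radial; choose a Gaussian sphere of radius r = 20.4 cm (within the shell material, 9.26 cm < r < 26.5 cm).
Only the shell between 9.26 cm and r is enclosed: Q_enc = ρ·(4π/3)(r³ − a³) = (7.76×10^-5)·(4π/3)·((0.204)³ − (0.0926)³) = 2.501e-6 C.
Gauss's law: E·4πr² = Q_enc/ε₀.
E = |Q_enc|/(4πε₀r²) = (2.501e-6)/(4π·8.85×10^-12·(0.204)²) = 5.40e5 N/C.

E ≈ 5.40×10^5 N/C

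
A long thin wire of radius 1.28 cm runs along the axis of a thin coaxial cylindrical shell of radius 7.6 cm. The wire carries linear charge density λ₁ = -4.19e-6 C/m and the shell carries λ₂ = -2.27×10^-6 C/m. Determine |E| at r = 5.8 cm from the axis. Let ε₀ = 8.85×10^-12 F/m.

Choose a coaxial cylinder of radius r = 5.8 cm (arbitrary length L) as the Gaussian surface (between the conductors, 1.28 cm < r < 7.6 cm).
Only the inner wire is enclosed; the outer shell contributes nothing inside itself. λ_enc = λ₁ = -4.19×10^-6 C/m.
Gauss's law: E·2πrL = λ_enc L/ε₀.
E = |λ_enc|/(2πε₀r) = (4.19e-6)/(2π·8.85×10^-12·0.058) = 1.30×10^6 N/C.

1.30×10^6 V/m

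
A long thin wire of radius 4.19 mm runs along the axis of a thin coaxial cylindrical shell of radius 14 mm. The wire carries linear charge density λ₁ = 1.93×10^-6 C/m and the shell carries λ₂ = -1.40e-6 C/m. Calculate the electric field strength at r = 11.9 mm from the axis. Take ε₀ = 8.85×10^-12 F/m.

2.92×10^6 N/C

Take a coaxial cylindrical Gaussian surface of radius r = 11.9 mm and length L (between the conductors, 4.19 mm < r < 14 mm).
Only the inner wire is enclosed; the outer shell contributes nothing inside itself. λ_enc = λ₁ = 1.93×10^-6 C/m.
Applying ∮E·dA = Q_enc/ε₀ with the end caps contributing no flux:
E = |λ_enc|/(2πε₀r) = (1.93×10^-6)/(2π·8.85×10^-12·0.0119) = 2.92×10^6 N/C.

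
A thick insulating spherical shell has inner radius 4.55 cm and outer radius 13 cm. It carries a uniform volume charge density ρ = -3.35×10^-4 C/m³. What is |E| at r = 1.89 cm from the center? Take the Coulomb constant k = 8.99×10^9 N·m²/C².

E = 0 (no enclosed charge)

Symmetry ⇒ E = E(r) r̂. Gaussian sphere of radius r = 1.89 cm (r < 4.55 cm, inside the empty cavity).
No charge is enclosed, so by Gauss's law E·4πr² = 0 ⇒ E = 0.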